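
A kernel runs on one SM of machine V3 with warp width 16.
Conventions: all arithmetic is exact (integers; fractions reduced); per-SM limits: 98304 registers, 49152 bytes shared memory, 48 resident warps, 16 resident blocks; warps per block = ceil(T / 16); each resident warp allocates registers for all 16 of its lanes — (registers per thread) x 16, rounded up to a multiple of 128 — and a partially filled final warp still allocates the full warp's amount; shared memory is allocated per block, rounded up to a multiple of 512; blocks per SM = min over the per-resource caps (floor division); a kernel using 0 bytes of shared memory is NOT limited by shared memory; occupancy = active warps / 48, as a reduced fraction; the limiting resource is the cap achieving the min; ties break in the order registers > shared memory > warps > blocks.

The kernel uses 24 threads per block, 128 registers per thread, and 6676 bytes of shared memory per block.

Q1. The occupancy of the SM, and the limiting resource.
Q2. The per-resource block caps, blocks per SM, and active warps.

Answer: occupancy 1/4, limited by shared memory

registers: 24 blocks
shared memory: 6 blocks
warps: 24 blocks
blocks: 16 blocks

Answer: 6 blocks, 12 active warps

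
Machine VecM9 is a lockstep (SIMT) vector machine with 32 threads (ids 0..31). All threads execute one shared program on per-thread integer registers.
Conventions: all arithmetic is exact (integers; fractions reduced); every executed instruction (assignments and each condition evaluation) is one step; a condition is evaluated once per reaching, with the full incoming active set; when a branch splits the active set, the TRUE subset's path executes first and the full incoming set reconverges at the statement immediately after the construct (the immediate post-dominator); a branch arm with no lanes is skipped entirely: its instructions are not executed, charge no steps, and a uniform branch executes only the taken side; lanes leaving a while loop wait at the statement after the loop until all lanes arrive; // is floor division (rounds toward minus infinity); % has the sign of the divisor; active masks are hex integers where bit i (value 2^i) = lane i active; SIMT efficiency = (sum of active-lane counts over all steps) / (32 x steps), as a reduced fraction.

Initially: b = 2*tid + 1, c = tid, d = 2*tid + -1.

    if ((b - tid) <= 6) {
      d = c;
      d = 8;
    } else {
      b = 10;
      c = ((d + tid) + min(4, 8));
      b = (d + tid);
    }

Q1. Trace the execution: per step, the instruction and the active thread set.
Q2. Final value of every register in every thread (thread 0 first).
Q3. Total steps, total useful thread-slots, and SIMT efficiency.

step 0: eval ((b - tid) <= 6)        0xffffffff
step 1: d <- c                       0x0000003f
step 2: d <- 8                       0x0000003f
step 3: b <- 10                      0xffffffc0
step 4: c <- ((d + tid) + min(4, 8)) 0xffffffc0
step 5: b <- (d + tid)               0xffffffc0

Answer: 6 steps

b: 1,3,5,7,9,11,17,20,23,26,29,32,35,38,41,44,47,50,53,56,59,62,65,68,71,74,77,80,83,86,89,92
c: 0,1,2,3,4,5,21,24,27,30,33,36,39,42,45,48,51,54,57,60,63,66,69,72,75,78,81,84,87,90,93,96
d: 8,8,8,8,8,8,11,13,15,17,19,21,23,25,27,29,31,33,35,37,39,41,43,45,47,49,51,53,55,57,59,61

steps = 6; useful = 122; efficiency = 122/192 = 61/96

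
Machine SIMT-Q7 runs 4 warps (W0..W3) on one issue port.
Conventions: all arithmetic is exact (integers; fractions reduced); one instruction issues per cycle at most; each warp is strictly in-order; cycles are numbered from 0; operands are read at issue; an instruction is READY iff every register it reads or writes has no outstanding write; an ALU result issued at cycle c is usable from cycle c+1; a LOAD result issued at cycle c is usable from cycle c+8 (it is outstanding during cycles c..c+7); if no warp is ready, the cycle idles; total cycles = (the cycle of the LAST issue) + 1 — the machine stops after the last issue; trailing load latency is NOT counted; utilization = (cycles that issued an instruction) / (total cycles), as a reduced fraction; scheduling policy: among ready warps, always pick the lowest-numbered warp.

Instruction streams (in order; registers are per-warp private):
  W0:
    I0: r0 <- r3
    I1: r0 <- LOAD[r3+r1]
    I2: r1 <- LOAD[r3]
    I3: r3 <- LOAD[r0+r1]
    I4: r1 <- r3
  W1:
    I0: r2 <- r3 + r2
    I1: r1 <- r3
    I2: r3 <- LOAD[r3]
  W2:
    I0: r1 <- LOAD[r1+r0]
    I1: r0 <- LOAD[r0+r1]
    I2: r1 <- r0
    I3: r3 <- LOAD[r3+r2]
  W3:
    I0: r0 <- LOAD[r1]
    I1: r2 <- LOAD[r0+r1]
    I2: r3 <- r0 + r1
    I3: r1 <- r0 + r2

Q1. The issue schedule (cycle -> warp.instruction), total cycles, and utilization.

cycle 0: W0.I0
cycle 1: W0.I1
cycle 2: W0.I2
cycle 3: W1.I0
cycle 4: W1.I1
cycle 5: W1.I2
cycle 6: W2.I0
cycle 7: W3.I0
cycle 8: idle
cycle 9: idle
cycle 10: W0.I3
cycle 11: idle
cycle 12: idle
cycle 13: idle
cycle 14: W2.I1
cycle 15: W3.I1
cycle 16: W3.I2
cycle 17: idle
cycle 18: W0.I4
cycle 19: idle
cycle 20: idle
cycle 21: idle
cycle 22: W2.I2
cycle 23: W2.I3
cycle 24: W3.I3

Answer: 25 cycles, utilization 16/25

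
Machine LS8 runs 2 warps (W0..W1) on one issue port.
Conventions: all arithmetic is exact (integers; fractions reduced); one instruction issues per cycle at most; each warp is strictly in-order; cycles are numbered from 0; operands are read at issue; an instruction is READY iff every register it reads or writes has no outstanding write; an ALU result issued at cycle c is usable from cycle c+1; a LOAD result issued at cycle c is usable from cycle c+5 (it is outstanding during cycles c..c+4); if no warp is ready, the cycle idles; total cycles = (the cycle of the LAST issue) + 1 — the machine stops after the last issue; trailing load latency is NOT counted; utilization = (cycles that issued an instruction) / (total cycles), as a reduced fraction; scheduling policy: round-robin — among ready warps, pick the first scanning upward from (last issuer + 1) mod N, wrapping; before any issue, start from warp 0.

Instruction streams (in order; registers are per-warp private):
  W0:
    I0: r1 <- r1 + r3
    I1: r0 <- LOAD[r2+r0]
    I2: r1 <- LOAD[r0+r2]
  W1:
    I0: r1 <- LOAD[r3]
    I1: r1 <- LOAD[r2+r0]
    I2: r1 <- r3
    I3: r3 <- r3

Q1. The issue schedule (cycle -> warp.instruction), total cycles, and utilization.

cycle 0: W0.I0
cycle 1: W1.I0
cycle 2: W0.I1
cycle 3: idle
cycle 4: idle
cycle 5: idle
cycle 6: W1.I1
cycle 7: W0.I2
cycle 8: idle
cycle 9: idle
cycle 10: idle
cycle 11: W1.I2
cycle 12: W1.I3

Answer: 13 cycles, utilization 7/13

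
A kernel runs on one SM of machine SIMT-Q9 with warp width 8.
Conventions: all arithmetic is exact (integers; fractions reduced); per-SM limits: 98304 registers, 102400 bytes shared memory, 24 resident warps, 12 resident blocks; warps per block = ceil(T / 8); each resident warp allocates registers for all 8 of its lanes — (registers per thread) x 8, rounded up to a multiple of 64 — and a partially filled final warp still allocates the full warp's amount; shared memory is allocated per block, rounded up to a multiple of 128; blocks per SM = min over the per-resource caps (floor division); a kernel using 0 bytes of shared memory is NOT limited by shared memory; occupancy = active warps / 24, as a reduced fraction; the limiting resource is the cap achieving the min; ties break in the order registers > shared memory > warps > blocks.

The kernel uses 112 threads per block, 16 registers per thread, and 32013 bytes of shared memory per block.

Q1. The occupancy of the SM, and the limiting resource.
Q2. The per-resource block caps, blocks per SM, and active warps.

Answer: occupancy 7/12, limited by warps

registers: 54 blocks
shared memory: 3 blocks
warps: 1 block
blocks: 12 blocks

Answer: 1 block, 14 active warps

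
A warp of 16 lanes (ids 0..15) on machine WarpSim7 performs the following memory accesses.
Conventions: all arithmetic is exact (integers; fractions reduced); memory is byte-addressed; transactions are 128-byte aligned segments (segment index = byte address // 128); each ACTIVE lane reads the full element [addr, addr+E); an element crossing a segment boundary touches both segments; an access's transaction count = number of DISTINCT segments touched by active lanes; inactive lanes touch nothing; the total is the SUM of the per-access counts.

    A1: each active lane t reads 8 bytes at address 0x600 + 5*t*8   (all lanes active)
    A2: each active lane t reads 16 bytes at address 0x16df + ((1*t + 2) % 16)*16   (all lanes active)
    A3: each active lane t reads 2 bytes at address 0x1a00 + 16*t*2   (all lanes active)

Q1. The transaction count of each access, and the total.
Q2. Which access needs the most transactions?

A1: 5 transactions
A2: 3 transactions
A3: 4 transactions

Answer: 5,3,4; total 12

Answer: A1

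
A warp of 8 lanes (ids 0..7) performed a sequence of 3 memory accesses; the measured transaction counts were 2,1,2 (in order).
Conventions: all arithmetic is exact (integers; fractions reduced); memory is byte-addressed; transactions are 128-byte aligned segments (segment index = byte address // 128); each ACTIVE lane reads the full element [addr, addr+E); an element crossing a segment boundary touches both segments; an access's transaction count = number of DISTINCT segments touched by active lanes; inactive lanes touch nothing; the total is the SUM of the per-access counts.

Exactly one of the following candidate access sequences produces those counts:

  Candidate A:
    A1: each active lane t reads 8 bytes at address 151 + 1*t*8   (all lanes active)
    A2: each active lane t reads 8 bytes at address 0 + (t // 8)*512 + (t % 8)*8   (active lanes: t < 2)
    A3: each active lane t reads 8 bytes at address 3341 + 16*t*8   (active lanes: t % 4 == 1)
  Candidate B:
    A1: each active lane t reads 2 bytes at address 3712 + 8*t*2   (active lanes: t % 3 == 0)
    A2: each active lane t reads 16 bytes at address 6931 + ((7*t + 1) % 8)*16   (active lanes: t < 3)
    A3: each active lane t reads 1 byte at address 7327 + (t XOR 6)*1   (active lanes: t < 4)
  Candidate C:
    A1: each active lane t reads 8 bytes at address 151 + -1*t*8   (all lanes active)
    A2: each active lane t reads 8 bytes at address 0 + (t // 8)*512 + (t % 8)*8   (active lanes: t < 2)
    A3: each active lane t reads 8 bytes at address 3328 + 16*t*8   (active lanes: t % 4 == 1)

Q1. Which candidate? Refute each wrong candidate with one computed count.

A: A1 gives 1 transaction, not 2
B: A1 gives 1 transaction, not 2
C: all counts match (2,1,2)

Answer: C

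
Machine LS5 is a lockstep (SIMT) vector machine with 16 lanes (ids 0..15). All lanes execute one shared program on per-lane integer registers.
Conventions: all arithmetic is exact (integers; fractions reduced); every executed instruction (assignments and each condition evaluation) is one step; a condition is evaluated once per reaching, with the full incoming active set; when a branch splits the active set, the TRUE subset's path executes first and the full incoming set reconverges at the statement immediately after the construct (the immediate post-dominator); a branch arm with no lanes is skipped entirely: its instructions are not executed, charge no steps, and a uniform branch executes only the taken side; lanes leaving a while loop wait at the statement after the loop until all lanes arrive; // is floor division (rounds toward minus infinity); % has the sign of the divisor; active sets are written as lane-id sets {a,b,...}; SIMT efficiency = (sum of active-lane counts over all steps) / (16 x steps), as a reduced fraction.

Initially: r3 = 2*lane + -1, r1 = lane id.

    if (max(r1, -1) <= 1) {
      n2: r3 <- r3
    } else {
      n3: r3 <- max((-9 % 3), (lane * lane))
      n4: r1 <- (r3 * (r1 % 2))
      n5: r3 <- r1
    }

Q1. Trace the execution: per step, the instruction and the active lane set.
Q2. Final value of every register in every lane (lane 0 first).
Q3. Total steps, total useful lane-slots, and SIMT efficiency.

step 0: eval (max(r1, -1) <= 1)      {0,1,2,3,4,5,6,7,8,9,10,11,12,13,14,15}
step 1: r3 <- r3                     {0,1}
step 2: r3 <- max((-9 % 3), (lane * lane)) {2,3,4,5,6,7,8,9,10,11,12,13,14,15}
step 3: r1 <- (r3 * (r1 % 2))        {2,3,4,5,6,7,8,9,10,11,12,13,14,15}
step 4: r3 <- r1                     {2,3,4,5,6,7,8,9,10,11,12,13,14,15}

Answer: 5 steps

r3: -1,1,0,9,0,25,0,49,0,81,0,121,0,169,0,225
r1: 0,1,0,9,0,25,0,49,0,81,0,121,0,169,0,225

steps = 5; useful = 60; efficiency = 60/80 = 3/4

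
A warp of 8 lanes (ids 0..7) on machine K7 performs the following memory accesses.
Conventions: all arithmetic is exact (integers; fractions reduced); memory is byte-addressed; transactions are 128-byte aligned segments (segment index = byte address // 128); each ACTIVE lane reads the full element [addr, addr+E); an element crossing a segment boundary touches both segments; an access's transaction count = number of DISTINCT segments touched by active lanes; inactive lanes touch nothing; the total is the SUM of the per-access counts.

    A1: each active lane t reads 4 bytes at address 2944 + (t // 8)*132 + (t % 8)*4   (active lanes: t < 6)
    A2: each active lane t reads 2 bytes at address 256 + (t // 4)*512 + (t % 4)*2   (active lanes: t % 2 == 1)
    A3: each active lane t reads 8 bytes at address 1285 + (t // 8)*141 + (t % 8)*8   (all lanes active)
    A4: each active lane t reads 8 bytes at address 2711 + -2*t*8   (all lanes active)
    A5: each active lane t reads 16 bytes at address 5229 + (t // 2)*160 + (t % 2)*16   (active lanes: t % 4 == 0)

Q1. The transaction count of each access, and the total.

A1: 1 transaction
A2: 2 transactions
A3: 1 transaction
A4: 2 transactions
A5: 2 transactions

Answer: 1,2,1,2,2; total 8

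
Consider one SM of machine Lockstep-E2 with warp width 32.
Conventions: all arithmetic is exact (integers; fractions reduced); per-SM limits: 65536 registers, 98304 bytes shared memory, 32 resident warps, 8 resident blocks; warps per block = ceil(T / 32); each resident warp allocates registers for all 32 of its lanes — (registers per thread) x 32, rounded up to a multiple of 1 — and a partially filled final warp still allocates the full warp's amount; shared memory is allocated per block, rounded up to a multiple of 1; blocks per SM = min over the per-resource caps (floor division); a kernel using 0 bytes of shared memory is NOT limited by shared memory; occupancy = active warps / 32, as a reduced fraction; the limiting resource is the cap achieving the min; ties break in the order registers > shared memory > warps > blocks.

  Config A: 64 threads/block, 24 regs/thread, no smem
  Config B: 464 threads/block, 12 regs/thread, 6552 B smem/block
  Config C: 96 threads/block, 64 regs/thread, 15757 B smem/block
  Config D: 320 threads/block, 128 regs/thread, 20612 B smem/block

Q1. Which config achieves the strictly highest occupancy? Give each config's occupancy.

occupancies: A 1/2, B 15/16, C 9/16, D 5/16

Answer: B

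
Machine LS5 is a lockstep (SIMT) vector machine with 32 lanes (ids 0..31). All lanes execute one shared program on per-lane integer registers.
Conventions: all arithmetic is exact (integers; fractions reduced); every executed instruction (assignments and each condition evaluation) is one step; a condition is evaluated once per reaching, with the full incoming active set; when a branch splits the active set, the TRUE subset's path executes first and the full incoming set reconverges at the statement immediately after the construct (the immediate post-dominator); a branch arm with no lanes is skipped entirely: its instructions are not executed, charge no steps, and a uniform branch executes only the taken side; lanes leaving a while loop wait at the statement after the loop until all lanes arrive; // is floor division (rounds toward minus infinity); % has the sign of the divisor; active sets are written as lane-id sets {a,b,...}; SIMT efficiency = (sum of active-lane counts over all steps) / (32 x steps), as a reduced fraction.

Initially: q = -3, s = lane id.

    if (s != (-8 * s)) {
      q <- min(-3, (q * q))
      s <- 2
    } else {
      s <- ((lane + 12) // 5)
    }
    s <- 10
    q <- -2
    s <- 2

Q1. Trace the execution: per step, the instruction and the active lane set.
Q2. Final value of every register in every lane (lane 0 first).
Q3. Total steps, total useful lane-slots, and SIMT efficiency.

step 0: eval (s != (-8 * s))         {0,1,2,3,4,5,6,7,8,9,10,11,12,13,14,15,16,17,18,19,20,21,22,23,24,25,26,27,28,29,30,31}
step 1: q <- min(-3, (q * q))        {1,2,3,4,5,6,7,8,9,10,11,12,13,14,15,16,17,18,19,20,21,22,23,24,25,26,27,28,29,30,31}
step 2: s <- 2                       {1,2,3,4,5,6,7,8,9,10,11,12,13,14,15,16,17,18,19,20,21,22,23,24,25,26,27,28,29,30,31}
step 3: s <- ((lane + 12) // 5)      {0}
step 4: s <- 10                      {0,1,2,3,4,5,6,7,8,9,10,11,12,13,14,15,16,17,18,19,20,21,22,23,24,25,26,27,28,29,30,31}
step 5: q <- -2                      {0,1,2,3,4,5,6,7,8,9,10,11,12,13,14,15,16,17,18,19,20,21,22,23,24,25,26,27,28,29,30,31}
step 6: s <- 2                       {0,1,2,3,4,5,6,7,8,9,10,11,12,13,14,15,16,17,18,19,20,21,22,23,24,25,26,27,28,29,30,31}

Answer: 7 steps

q: -2,-2,-2,-2,-2,-2,-2,-2,-2,-2,-2,-2,-2,-2,-2,-2,-2,-2,-2,-2,-2,-2,-2,-2,-2,-2,-2,-2,-2,-2,-2,-2
s: 2,2,2,2,2,2,2,2,2,2,2,2,2,2,2,2,2,2,2,2,2,2,2,2,2,2,2,2,2,2,2,2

steps = 7; useful = 191; efficiency = 191/224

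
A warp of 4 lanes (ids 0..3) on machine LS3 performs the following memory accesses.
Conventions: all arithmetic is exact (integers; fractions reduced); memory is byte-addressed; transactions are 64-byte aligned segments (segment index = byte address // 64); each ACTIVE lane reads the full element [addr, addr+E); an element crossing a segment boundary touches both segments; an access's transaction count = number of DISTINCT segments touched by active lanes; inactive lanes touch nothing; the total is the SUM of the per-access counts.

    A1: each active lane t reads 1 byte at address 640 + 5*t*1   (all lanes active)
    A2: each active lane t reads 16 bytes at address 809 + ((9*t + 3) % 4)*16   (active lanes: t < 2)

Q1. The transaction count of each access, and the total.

A1: 1 transaction
A2: 2 transactions

Answer: 1,2; total 3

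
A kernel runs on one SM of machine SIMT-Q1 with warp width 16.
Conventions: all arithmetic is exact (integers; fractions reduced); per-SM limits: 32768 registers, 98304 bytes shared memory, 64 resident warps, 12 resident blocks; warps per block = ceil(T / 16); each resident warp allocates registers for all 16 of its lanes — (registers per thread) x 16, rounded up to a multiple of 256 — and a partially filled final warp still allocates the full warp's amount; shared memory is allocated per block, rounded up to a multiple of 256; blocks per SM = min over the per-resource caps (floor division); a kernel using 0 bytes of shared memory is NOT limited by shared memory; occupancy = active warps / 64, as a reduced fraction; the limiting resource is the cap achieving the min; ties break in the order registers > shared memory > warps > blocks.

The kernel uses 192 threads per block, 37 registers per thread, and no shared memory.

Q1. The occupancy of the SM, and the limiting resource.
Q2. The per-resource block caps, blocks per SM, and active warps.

Answer: occupancy 9/16, limited by registers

registers: 3 blocks
shared memory: no limit (kernel uses none)
warps: 5 blocks
blocks: 12 blocks

Answer: 3 blocks, 36 active warps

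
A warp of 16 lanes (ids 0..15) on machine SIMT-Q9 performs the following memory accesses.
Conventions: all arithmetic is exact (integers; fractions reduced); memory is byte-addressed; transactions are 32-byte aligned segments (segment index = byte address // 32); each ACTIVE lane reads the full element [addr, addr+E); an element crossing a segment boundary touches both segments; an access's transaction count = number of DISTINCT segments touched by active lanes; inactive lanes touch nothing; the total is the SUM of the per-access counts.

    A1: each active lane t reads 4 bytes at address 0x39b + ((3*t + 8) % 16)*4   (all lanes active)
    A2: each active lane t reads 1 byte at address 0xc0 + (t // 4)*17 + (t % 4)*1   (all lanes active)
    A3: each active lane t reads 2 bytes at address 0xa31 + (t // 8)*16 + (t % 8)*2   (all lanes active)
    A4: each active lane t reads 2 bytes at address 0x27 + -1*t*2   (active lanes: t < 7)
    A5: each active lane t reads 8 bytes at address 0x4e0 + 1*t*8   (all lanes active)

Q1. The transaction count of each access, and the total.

A1: 3 transactions
A2: 2 transactions
A3: 2 transactions
A4: 2 transactions
A5: 4 transactions

Answer: 3,2,2,2,4; total 13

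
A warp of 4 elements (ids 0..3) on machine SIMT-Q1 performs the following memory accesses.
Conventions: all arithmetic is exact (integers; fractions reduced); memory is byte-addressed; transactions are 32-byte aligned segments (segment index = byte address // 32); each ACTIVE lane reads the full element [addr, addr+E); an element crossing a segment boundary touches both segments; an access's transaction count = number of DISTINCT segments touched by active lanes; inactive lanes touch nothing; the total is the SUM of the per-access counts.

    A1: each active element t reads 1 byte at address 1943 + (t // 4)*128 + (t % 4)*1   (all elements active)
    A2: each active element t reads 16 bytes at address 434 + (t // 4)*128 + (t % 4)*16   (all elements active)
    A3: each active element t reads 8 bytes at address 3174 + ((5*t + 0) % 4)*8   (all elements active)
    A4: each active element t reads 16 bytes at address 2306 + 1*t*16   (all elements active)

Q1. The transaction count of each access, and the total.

A1: 1 transaction
A2: 3 transactions
A3: 2 transactions
A4: 3 transactions

Answer: 1,3,2,3; total 9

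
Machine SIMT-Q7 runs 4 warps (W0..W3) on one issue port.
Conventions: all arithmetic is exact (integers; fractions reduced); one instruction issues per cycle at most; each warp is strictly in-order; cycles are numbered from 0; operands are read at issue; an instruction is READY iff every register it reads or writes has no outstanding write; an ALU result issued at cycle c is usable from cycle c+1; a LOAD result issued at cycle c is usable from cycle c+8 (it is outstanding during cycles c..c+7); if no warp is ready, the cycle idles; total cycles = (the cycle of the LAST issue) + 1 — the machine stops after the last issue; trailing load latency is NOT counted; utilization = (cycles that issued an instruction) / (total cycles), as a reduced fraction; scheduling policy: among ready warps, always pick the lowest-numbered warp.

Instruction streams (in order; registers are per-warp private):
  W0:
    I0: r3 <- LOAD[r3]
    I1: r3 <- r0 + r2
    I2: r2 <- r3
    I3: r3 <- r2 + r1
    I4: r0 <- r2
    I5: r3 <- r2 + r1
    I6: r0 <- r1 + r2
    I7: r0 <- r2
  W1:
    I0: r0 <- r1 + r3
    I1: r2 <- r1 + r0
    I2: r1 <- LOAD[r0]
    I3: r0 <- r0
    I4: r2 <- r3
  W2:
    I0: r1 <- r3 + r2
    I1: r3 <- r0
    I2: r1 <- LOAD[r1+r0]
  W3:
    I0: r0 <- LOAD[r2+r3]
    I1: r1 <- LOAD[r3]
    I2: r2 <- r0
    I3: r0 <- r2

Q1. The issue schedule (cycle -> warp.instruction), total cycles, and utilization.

cycle 0: W0.I0
cycle 1: W1.I0
cycle 2: W1.I1
cycle 3: W1.I2
cycle 4: W1.I3
cycle 5: W1.I4
cycle 6: W2.I0
cycle 7: W2.I1
cycle 8: W0.I1
cycle 9: W0.I2
cycle 10: W0.I3
cycle 11: W0.I4
cycle 12: W0.I5
cycle 13: W0.I6
cycle 14: W0.I7
cycle 15: W2.I2
cycle 16: W3.I0
cycle 17: W3.I1
cycle 18: idle
cycle 19: idle
cycle 20: idle
cycle 21: idle
cycle 22: idle
cycle 23: idle
cycle 24: W3.I2
cycle 25: W3.I3

Answer: 26 cycles, utilization 10/13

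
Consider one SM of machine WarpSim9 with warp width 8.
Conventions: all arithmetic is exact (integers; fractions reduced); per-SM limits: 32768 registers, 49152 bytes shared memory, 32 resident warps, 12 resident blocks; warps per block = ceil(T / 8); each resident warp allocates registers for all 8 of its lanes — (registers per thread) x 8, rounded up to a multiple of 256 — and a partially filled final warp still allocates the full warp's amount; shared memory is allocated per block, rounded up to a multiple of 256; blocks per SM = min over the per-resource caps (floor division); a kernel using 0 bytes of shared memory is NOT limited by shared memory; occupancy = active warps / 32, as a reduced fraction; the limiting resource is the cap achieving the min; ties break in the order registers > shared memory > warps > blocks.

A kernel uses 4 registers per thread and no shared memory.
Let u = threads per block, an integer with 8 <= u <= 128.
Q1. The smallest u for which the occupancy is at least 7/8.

Answer: u = 17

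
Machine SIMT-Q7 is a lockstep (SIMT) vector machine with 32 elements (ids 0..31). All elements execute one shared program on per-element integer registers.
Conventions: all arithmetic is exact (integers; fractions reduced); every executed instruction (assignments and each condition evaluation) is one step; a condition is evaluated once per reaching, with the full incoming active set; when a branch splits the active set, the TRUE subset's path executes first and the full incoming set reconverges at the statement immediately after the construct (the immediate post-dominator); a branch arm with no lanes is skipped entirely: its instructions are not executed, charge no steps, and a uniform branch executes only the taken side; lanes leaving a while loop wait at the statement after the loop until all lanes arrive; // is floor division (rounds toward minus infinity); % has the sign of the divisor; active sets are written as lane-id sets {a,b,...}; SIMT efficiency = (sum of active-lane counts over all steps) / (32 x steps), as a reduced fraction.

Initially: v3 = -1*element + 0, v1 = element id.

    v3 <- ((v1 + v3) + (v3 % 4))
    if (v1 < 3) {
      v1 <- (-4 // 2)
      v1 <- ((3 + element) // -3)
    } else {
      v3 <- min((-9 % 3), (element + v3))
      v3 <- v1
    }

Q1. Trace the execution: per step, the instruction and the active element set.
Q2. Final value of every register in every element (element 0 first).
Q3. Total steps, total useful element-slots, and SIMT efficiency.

step 0: v3 <- ((v1 + v3) + (v3 % 4)) {0,1,2,3,4,5,6,7,8,9,10,11,12,13,14,15,16,17,18,19,20,21,22,23,24,25,26,27,28,29,30,31}
step 1: eval (v1 < 3)                {0,1,2,3,4,5,6,7,8,9,10,11,12,13,14,15,16,17,18,19,20,21,22,23,24,25,26,27,28,29,30,31}
step 2: v1 <- (-4 // 2)              {0,1,2}
step 3: v1 <- ((3 + element) // -3)  {0,1,2}
step 4: v3 <- min((-9 % 3), (element + v3)) {3,4,5,6,7,8,9,10,11,12,13,14,15,16,17,18,19,20,21,22,23,24,25,26,27,28,29,30,31}
step 5: v3 <- v1                     {3,4,5,6,7,8,9,10,11,12,13,14,15,16,17,18,19,20,21,22,23,24,25,26,27,28,29,30,31}

Answer: 6 steps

v3: 0,3,2,3,4,5,6,7,8,9,10,11,12,13,14,15,16,17,18,19,20,21,22,23,24,25,26,27,28,29,30,31
v1: -1,-2,-2,3,4,5,6,7,8,9,10,11,12,13,14,15,16,17,18,19,20,21,22,23,24,25,26,27,28,29,30,31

steps = 6; useful = 128; efficiency = 128/192 = 2/3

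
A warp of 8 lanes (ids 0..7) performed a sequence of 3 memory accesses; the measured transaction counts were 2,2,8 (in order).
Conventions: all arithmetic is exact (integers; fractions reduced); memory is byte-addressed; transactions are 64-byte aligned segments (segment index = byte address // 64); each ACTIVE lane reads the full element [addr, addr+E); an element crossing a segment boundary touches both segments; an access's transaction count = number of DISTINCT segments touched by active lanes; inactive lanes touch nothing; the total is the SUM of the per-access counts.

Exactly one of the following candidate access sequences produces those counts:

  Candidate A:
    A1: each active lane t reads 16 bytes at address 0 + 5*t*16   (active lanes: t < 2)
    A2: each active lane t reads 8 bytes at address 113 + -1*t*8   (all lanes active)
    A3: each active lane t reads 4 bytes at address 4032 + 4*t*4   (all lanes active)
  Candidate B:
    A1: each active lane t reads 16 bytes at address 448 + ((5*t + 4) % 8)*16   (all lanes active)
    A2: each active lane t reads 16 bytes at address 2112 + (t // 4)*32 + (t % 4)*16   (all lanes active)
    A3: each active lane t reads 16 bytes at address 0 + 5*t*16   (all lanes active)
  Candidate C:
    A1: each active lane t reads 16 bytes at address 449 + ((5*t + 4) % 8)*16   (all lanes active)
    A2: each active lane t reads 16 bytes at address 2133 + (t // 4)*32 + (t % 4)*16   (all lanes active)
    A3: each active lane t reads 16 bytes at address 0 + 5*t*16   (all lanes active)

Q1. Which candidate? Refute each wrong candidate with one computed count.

A: A3 gives 2 transactions, not 8
C: A1 gives 3 transactions, not 2
B: all counts match (2,2,8)

Answer: B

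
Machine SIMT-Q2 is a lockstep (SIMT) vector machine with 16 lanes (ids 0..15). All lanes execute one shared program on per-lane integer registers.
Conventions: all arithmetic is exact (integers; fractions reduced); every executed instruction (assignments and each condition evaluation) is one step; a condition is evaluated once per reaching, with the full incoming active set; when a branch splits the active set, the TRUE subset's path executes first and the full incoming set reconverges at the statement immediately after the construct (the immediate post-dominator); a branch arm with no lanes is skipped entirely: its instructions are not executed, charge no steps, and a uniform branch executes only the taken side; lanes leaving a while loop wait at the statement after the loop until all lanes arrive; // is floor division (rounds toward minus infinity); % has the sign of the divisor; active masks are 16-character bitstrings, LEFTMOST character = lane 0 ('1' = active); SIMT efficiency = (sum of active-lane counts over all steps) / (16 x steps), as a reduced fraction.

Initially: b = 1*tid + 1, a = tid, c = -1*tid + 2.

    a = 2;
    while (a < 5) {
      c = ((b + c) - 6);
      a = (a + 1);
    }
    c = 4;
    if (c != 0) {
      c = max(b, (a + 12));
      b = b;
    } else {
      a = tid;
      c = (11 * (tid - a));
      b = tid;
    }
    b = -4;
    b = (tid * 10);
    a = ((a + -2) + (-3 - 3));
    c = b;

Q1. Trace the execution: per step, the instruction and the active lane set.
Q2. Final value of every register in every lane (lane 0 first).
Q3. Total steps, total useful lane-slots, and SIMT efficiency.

step 0: a <- 2                       1111111111111111
step 1: eval (a < 5)                 1111111111111111
step 2: c <- ((b + c) - 6)           1111111111111111
step 3: a <- (a + 1)                 1111111111111111
step 4: eval (a < 5)                 1111111111111111
step 5: c <- ((b + c) - 6)           1111111111111111
step 6: a <- (a + 1)                 1111111111111111
step 7: eval (a < 5)                 1111111111111111
step 8: c <- ((b + c) - 6)           1111111111111111
step 9: a <- (a + 1)                 1111111111111111
step 10: eval (a < 5)                 1111111111111111
step 11: c <- 4                       1111111111111111
step 12: eval (c != 0)                1111111111111111
step 13: c <- max(b, (a + 12))        1111111111111111
step 14: b <- b                       1111111111111111
step 15: b <- -4                      1111111111111111
step 16: b <- (tid * 10)              1111111111111111
step 17: a <- ((a + -2) + (-3 - 3))   1111111111111111
step 18: c <- b                       1111111111111111

Answer: 19 steps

b: 0,10,20,30,40,50,60,70,80,90,100,110,120,130,140,150
a: -3,-3,-3,-3,-3,-3,-3,-3,-3,-3,-3,-3,-3,-3,-3,-3
c: 0,10,20,30,40,50,60,70,80,90,100,110,120,130,140,150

steps = 19; useful = 304; efficiency = 304/304 = 1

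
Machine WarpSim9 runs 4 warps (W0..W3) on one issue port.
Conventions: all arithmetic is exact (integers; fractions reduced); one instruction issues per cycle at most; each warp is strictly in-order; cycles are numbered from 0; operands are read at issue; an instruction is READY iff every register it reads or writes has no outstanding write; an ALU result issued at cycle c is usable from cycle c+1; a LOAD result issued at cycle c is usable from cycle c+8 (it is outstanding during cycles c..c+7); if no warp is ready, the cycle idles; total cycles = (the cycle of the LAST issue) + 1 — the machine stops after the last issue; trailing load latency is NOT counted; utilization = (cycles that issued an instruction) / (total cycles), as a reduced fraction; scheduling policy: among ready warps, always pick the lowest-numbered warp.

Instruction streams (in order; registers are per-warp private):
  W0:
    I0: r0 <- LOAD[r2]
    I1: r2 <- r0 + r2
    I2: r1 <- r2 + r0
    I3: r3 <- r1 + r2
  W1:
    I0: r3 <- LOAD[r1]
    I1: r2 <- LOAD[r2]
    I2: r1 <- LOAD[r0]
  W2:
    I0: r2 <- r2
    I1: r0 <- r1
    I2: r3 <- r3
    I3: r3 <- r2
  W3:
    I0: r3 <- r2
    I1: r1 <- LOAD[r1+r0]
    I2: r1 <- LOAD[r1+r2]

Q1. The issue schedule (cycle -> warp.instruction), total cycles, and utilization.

cycle 0: W0.I0
cycle 1: W1.I0
cycle 2: W1.I1
cycle 3: W1.I2
cycle 4: W2.I0
cycle 5: W2.I1
cycle 6: W2.I2
cycle 7: W2.I3
cycle 8: W0.I1
cycle 9: W0.I2
cycle 10: W0.I3
cycle 11: W3.I0
cycle 12: W3.I1
cycle 13: idle
cycle 14: idle
cycle 15: idle
cycle 16: idle
cycle 17: idle
cycle 18: idle
cycle 19: idle
cycle 20: W3.I2

Answer: 21 cycles, utilization 2/3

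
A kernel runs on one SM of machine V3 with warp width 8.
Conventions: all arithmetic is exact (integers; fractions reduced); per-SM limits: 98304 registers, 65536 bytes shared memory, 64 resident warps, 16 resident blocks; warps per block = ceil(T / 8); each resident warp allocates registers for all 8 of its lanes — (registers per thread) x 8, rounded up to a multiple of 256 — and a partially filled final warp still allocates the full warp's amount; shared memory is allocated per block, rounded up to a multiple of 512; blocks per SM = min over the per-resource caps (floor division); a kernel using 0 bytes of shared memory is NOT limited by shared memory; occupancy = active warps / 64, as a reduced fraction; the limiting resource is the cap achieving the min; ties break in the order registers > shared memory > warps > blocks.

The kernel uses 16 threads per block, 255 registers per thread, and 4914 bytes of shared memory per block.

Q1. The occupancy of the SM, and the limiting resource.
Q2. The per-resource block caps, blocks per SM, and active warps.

Answer: occupancy 3/8, limited by shared memory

registers: 24 blocks
shared memory: 12 blocks
warps: 32 blocks
blocks: 16 blocks

Answer: 12 blocks, 24 active warps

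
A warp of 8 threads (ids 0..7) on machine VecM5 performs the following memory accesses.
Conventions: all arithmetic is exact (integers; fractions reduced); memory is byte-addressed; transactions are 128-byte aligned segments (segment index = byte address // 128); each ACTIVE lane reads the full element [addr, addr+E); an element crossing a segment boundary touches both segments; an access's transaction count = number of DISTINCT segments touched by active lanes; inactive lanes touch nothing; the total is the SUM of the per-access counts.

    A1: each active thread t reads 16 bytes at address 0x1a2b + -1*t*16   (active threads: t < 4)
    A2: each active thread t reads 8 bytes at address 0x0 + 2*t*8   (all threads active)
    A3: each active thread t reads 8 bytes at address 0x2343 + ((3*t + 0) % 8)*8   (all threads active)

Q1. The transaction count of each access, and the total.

A1: 2 transactions
A2: 1 transaction
A3: 2 transactions

Answer: 2,1,2; total 5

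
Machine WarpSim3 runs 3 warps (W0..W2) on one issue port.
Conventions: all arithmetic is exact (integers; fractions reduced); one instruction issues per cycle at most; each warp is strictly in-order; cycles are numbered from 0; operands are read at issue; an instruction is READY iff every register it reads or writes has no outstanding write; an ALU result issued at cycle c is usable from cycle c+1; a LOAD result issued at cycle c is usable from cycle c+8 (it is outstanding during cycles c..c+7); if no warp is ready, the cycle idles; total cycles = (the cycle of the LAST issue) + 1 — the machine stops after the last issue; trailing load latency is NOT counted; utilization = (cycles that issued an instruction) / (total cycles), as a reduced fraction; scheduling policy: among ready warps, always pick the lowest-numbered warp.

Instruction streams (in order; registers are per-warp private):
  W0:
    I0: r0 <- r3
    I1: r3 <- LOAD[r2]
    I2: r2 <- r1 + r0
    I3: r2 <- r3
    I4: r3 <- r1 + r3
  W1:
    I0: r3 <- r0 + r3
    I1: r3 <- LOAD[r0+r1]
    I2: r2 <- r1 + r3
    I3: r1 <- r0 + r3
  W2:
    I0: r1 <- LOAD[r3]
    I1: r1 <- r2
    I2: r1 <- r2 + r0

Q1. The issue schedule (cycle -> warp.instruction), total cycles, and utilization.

cycle 0: W0.I0
cycle 1: W0.I1
cycle 2: W0.I2
cycle 3: W1.I0
cycle 4: W1.I1
cycle 5: W2.I0
cycle 6: idle
cycle 7: idle
cycle 8: idle
cycle 9: W0.I3
cycle 10: W0.I4
cycle 11: idle
cycle 12: W1.I2
cycle 13: W1.I3
cycle 14: W2.I1
cycle 15: W2.I2

Answer: 16 cycles, utilization 3/4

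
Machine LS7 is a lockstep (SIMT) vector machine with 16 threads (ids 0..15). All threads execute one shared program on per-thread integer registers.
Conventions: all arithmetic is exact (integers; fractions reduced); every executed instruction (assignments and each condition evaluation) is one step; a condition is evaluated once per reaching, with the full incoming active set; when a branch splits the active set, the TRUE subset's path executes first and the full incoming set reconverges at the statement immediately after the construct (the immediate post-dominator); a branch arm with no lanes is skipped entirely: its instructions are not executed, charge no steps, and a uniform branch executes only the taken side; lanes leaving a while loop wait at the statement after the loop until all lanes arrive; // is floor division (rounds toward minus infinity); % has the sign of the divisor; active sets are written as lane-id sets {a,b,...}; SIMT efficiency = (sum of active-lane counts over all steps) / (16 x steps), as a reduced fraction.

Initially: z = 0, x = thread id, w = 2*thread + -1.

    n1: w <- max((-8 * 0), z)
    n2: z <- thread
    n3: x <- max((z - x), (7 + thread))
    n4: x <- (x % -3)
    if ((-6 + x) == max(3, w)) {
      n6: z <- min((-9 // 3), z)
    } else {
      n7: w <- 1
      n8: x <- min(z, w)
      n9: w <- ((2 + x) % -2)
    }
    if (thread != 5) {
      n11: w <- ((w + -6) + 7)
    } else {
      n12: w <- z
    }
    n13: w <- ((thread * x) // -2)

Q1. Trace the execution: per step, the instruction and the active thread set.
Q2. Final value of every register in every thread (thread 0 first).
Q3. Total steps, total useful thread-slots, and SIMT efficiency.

step 0: w <- max((-8 * 0), z)        {0,1,2,3,4,5,6,7,8,9,10,11,12,13,14,15}
step 1: z <- thread                  {0,1,2,3,4,5,6,7,8,9,10,11,12,13,14,15}
step 2: x <- max((z - x), (7 + thread)) {0,1,2,3,4,5,6,7,8,9,10,11,12,13,14,15}
step 3: x <- (x % -3)                {0,1,2,3,4,5,6,7,8,9,10,11,12,13,14,15}
step 4: eval ((-6 + x) == max(3, w)) {0,1,2,3,4,5,6,7,8,9,10,11,12,13,14,15}
step 5: w <- 1                       {0,1,2,3,4,5,6,7,8,9,10,11,12,13,14,15}
step 6: x <- min(z, w)               {0,1,2,3,4,5,6,7,8,9,10,11,12,13,14,15}
step 7: w <- ((2 + x) % -2)          {0,1,2,3,4,5,6,7,8,9,10,11,12,13,14,15}
step 8: eval (thread != 5)           {0,1,2,3,4,5,6,7,8,9,10,11,12,13,14,15}
step 9: w <- ((w + -6) + 7)          {0,1,2,3,4,6,7,8,9,10,11,12,13,14,15}
step 10: w <- z                       {5}
step 11: w <- ((thread * x) // -2)    {0,1,2,3,4,5,6,7,8,9,10,11,12,13,14,15}

Answer: 12 steps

z: 0,1,2,3,4,5,6,7,8,9,10,11,12,13,14,15
x: 0,1,1,1,1,1,1,1,1,1,1,1,1,1,1,1
w: 0,-1,-1,-2,-2,-3,-3,-4,-4,-5,-5,-6,-6,-7,-7,-8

steps = 12; useful = 176; efficiency = 176/192 = 11/12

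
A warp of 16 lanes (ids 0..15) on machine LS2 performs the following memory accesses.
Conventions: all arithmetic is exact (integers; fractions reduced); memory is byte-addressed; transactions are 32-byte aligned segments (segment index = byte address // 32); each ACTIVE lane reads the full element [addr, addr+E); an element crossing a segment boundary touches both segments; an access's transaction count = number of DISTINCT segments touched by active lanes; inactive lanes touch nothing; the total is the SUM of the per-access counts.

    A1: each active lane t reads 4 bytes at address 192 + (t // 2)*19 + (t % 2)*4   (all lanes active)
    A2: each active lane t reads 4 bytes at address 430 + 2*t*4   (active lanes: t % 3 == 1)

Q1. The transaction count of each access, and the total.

A1: 5 transactions
A2: 4 transactions

Answer: 5,4; total 9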